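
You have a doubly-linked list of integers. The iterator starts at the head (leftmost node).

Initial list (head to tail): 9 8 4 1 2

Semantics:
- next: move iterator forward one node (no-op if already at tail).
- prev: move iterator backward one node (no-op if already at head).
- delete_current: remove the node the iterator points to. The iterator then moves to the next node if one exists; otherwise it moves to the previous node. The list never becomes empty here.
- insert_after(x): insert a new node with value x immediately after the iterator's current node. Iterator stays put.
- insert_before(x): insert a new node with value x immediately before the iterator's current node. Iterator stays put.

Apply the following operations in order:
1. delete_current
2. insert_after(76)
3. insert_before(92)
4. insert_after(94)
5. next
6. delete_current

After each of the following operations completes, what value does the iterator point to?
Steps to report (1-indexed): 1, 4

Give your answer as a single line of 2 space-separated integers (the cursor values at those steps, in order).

After 1 (delete_current): list=[8, 4, 1, 2] cursor@8
After 2 (insert_after(76)): list=[8, 76, 4, 1, 2] cursor@8
After 3 (insert_before(92)): list=[92, 8, 76, 4, 1, 2] cursor@8
After 4 (insert_after(94)): list=[92, 8, 94, 76, 4, 1, 2] cursor@8
After 5 (next): list=[92, 8, 94, 76, 4, 1, 2] cursor@94
After 6 (delete_current): list=[92, 8, 76, 4, 1, 2] cursor@76

Answer: 8 8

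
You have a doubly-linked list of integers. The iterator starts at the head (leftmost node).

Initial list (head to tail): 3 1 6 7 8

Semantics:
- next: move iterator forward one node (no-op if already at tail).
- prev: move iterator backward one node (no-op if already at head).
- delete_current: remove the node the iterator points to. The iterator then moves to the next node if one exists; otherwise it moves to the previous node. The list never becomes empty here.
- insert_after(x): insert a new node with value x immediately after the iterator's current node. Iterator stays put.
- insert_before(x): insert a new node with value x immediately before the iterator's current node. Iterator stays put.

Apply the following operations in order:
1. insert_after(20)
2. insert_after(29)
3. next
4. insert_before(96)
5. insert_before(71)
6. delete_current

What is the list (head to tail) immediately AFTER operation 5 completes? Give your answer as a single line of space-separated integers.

Answer: 3 96 71 29 20 1 6 7 8

Derivation:
After 1 (insert_after(20)): list=[3, 20, 1, 6, 7, 8] cursor@3
After 2 (insert_after(29)): list=[3, 29, 20, 1, 6, 7, 8] cursor@3
After 3 (next): list=[3, 29, 20, 1, 6, 7, 8] cursor@29
After 4 (insert_before(96)): list=[3, 96, 29, 20, 1, 6, 7, 8] cursor@29
After 5 (insert_before(71)): list=[3, 96, 71, 29, 20, 1, 6, 7, 8] cursor@29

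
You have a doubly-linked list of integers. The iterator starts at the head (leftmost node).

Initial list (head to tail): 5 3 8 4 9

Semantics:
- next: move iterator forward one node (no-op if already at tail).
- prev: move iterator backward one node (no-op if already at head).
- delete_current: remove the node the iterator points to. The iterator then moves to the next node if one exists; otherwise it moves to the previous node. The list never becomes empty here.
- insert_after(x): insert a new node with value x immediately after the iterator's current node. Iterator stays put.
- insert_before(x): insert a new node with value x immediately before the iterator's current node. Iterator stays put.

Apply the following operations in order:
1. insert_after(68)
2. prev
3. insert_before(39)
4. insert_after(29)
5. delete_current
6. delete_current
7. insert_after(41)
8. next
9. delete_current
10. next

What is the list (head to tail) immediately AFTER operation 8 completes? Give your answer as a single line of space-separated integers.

Answer: 39 68 41 3 8 4 9

Derivation:
After 1 (insert_after(68)): list=[5, 68, 3, 8, 4, 9] cursor@5
After 2 (prev): list=[5, 68, 3, 8, 4, 9] cursor@5
After 3 (insert_before(39)): list=[39, 5, 68, 3, 8, 4, 9] cursor@5
After 4 (insert_after(29)): list=[39, 5, 29, 68, 3, 8, 4, 9] cursor@5
After 5 (delete_current): list=[39, 29, 68, 3, 8, 4, 9] cursor@29
After 6 (delete_current): list=[39, 68, 3, 8, 4, 9] cursor@68
After 7 (insert_after(41)): list=[39, 68, 41, 3, 8, 4, 9] cursor@68
After 8 (next): list=[39, 68, 41, 3, 8, 4, 9] cursor@41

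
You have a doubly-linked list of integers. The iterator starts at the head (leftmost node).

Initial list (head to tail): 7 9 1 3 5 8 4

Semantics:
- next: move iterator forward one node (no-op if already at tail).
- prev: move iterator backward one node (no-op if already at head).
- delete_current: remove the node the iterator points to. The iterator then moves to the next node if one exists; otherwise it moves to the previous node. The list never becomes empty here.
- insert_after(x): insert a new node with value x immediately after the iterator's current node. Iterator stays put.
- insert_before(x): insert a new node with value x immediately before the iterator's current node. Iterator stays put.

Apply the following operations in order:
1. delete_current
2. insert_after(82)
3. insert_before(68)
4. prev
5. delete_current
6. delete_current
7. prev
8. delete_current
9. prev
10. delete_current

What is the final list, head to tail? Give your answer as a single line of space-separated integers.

Answer: 3 5 8 4

Derivation:
After 1 (delete_current): list=[9, 1, 3, 5, 8, 4] cursor@9
After 2 (insert_after(82)): list=[9, 82, 1, 3, 5, 8, 4] cursor@9
After 3 (insert_before(68)): list=[68, 9, 82, 1, 3, 5, 8, 4] cursor@9
After 4 (prev): list=[68, 9, 82, 1, 3, 5, 8, 4] cursor@68
After 5 (delete_current): list=[9, 82, 1, 3, 5, 8, 4] cursor@9
After 6 (delete_current): list=[82, 1, 3, 5, 8, 4] cursor@82
After 7 (prev): list=[82, 1, 3, 5, 8, 4] cursor@82
After 8 (delete_current): list=[1, 3, 5, 8, 4] cursor@1
After 9 (prev): list=[1, 3, 5, 8, 4] cursor@1
After 10 (delete_current): list=[3, 5, 8, 4] cursor@3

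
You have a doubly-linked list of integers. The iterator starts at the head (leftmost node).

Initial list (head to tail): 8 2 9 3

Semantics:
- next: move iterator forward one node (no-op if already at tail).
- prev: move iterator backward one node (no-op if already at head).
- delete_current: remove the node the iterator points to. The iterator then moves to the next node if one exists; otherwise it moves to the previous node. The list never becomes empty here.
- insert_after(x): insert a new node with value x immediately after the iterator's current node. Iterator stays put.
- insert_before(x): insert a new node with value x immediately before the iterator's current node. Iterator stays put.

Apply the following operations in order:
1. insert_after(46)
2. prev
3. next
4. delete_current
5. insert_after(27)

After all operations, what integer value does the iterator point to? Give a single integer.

Answer: 2

Derivation:
After 1 (insert_after(46)): list=[8, 46, 2, 9, 3] cursor@8
After 2 (prev): list=[8, 46, 2, 9, 3] cursor@8
After 3 (next): list=[8, 46, 2, 9, 3] cursor@46
After 4 (delete_current): list=[8, 2, 9, 3] cursor@2
After 5 (insert_after(27)): list=[8, 2, 27, 9, 3] cursor@2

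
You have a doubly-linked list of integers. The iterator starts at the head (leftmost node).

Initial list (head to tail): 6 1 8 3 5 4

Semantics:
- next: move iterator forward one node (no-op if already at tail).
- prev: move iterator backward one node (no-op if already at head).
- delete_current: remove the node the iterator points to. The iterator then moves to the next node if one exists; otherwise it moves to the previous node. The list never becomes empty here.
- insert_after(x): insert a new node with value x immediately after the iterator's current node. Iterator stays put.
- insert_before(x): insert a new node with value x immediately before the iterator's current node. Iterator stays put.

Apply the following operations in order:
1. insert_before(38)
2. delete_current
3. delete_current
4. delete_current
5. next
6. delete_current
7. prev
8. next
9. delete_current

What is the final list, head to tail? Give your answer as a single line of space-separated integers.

After 1 (insert_before(38)): list=[38, 6, 1, 8, 3, 5, 4] cursor@6
After 2 (delete_current): list=[38, 1, 8, 3, 5, 4] cursor@1
After 3 (delete_current): list=[38, 8, 3, 5, 4] cursor@8
After 4 (delete_current): list=[38, 3, 5, 4] cursor@3
After 5 (next): list=[38, 3, 5, 4] cursor@5
After 6 (delete_current): list=[38, 3, 4] cursor@4
After 7 (prev): list=[38, 3, 4] cursor@3
After 8 (next): list=[38, 3, 4] cursor@4
After 9 (delete_current): list=[38, 3] cursor@3

Answer: 38 3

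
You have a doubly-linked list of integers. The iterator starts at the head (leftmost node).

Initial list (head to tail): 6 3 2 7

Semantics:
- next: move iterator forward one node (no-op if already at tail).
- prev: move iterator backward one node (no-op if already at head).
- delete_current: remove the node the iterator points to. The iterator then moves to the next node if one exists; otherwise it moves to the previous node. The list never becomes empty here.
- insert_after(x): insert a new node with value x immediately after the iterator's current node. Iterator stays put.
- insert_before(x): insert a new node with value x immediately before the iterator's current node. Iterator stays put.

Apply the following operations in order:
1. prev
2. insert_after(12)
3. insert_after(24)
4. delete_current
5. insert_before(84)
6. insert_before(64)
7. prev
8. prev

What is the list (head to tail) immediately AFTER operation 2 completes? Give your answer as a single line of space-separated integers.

Answer: 6 12 3 2 7

Derivation:
After 1 (prev): list=[6, 3, 2, 7] cursor@6
After 2 (insert_after(12)): list=[6, 12, 3, 2, 7] cursor@6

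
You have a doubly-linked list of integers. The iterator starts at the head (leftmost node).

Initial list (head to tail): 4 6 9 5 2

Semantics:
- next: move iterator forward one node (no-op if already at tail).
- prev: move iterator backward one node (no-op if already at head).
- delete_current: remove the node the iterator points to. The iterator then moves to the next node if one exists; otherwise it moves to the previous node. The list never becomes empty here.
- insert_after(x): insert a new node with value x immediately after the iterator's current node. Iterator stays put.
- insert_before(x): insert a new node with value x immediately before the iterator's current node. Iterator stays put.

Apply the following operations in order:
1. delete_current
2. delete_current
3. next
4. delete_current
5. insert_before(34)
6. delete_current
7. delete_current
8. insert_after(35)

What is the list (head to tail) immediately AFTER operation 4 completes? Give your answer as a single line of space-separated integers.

After 1 (delete_current): list=[6, 9, 5, 2] cursor@6
After 2 (delete_current): list=[9, 5, 2] cursor@9
After 3 (next): list=[9, 5, 2] cursor@5
After 4 (delete_current): list=[9, 2] cursor@2

Answer: 9 2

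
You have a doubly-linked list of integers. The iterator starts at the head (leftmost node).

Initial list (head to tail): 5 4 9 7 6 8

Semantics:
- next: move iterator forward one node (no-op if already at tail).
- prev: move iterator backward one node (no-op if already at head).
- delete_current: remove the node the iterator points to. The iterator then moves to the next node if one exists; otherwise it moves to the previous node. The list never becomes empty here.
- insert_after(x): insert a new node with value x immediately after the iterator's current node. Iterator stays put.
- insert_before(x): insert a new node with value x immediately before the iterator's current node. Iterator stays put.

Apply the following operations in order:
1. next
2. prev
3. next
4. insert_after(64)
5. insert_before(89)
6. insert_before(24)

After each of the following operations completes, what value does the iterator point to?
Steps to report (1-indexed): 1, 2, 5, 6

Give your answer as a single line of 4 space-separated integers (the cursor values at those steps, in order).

After 1 (next): list=[5, 4, 9, 7, 6, 8] cursor@4
After 2 (prev): list=[5, 4, 9, 7, 6, 8] cursor@5
After 3 (next): list=[5, 4, 9, 7, 6, 8] cursor@4
After 4 (insert_after(64)): list=[5, 4, 64, 9, 7, 6, 8] cursor@4
After 5 (insert_before(89)): list=[5, 89, 4, 64, 9, 7, 6, 8] cursor@4
After 6 (insert_before(24)): list=[5, 89, 24, 4, 64, 9, 7, 6, 8] cursor@4

Answer: 4 5 4 4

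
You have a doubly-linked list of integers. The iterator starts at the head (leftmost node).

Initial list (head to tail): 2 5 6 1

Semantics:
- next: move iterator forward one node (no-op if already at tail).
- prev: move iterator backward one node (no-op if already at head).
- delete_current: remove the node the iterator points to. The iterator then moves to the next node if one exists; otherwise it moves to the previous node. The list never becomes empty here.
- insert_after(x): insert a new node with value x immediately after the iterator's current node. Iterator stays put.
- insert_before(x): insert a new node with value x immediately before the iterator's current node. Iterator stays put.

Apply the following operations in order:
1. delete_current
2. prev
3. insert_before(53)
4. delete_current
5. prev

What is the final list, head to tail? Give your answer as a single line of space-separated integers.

After 1 (delete_current): list=[5, 6, 1] cursor@5
After 2 (prev): list=[5, 6, 1] cursor@5
After 3 (insert_before(53)): list=[53, 5, 6, 1] cursor@5
After 4 (delete_current): list=[53, 6, 1] cursor@6
After 5 (prev): list=[53, 6, 1] cursor@53

Answer: 53 6 1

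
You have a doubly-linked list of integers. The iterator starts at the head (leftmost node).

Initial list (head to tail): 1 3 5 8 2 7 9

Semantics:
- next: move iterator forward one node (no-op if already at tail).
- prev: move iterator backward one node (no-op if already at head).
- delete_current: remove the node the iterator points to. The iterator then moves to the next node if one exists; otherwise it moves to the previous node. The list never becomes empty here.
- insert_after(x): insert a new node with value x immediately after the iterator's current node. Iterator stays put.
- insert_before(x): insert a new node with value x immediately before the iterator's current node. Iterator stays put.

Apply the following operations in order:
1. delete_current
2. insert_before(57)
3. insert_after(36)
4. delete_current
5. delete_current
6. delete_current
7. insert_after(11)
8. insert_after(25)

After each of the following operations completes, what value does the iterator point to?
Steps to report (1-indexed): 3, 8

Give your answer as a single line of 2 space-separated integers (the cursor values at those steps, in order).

After 1 (delete_current): list=[3, 5, 8, 2, 7, 9] cursor@3
After 2 (insert_before(57)): list=[57, 3, 5, 8, 2, 7, 9] cursor@3
After 3 (insert_after(36)): list=[57, 3, 36, 5, 8, 2, 7, 9] cursor@3
After 4 (delete_current): list=[57, 36, 5, 8, 2, 7, 9] cursor@36
After 5 (delete_current): list=[57, 5, 8, 2, 7, 9] cursor@5
After 6 (delete_current): list=[57, 8, 2, 7, 9] cursor@8
After 7 (insert_after(11)): list=[57, 8, 11, 2, 7, 9] cursor@8
After 8 (insert_after(25)): list=[57, 8, 25, 11, 2, 7, 9] cursor@8

Answer: 3 8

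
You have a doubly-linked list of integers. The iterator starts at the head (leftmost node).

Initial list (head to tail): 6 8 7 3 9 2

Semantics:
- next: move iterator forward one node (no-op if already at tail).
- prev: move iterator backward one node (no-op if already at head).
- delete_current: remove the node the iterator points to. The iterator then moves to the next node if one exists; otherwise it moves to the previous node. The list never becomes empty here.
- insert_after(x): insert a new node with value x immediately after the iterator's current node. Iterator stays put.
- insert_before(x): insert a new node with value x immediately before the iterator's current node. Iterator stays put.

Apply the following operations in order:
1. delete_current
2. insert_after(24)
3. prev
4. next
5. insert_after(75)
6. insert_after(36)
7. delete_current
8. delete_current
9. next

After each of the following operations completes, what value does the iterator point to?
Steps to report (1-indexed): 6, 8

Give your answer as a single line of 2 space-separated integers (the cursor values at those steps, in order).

Answer: 24 75

Derivation:
After 1 (delete_current): list=[8, 7, 3, 9, 2] cursor@8
After 2 (insert_after(24)): list=[8, 24, 7, 3, 9, 2] cursor@8
After 3 (prev): list=[8, 24, 7, 3, 9, 2] cursor@8
After 4 (next): list=[8, 24, 7, 3, 9, 2] cursor@24
After 5 (insert_after(75)): list=[8, 24, 75, 7, 3, 9, 2] cursor@24
After 6 (insert_after(36)): list=[8, 24, 36, 75, 7, 3, 9, 2] cursor@24
After 7 (delete_current): list=[8, 36, 75, 7, 3, 9, 2] cursor@36
After 8 (delete_current): list=[8, 75, 7, 3, 9, 2] cursor@75
After 9 (next): list=[8, 75, 7, 3, 9, 2] cursor@7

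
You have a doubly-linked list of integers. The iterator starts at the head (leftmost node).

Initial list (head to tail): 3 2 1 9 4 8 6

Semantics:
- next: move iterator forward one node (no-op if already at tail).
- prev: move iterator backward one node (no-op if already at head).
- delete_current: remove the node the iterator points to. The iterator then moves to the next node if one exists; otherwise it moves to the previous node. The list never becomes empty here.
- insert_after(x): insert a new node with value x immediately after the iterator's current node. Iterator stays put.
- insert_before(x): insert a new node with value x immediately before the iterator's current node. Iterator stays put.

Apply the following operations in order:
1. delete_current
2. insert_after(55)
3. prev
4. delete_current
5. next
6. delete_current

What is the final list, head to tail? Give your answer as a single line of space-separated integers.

After 1 (delete_current): list=[2, 1, 9, 4, 8, 6] cursor@2
After 2 (insert_after(55)): list=[2, 55, 1, 9, 4, 8, 6] cursor@2
After 3 (prev): list=[2, 55, 1, 9, 4, 8, 6] cursor@2
After 4 (delete_current): list=[55, 1, 9, 4, 8, 6] cursor@55
After 5 (next): list=[55, 1, 9, 4, 8, 6] cursor@1
After 6 (delete_current): list=[55, 9, 4, 8, 6] cursor@9

Answer: 55 9 4 8 6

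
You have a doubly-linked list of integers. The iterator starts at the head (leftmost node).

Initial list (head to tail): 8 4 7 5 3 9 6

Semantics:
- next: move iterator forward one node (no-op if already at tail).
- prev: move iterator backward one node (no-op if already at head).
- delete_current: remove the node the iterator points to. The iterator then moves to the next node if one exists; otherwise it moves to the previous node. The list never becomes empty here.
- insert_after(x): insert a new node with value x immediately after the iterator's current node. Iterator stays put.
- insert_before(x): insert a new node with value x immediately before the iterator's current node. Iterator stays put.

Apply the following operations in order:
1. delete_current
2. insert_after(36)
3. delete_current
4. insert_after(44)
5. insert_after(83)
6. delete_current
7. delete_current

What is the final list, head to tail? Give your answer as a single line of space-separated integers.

Answer: 44 7 5 3 9 6

Derivation:
After 1 (delete_current): list=[4, 7, 5, 3, 9, 6] cursor@4
After 2 (insert_after(36)): list=[4, 36, 7, 5, 3, 9, 6] cursor@4
After 3 (delete_current): list=[36, 7, 5, 3, 9, 6] cursor@36
After 4 (insert_after(44)): list=[36, 44, 7, 5, 3, 9, 6] cursor@36
After 5 (insert_after(83)): list=[36, 83, 44, 7, 5, 3, 9, 6] cursor@36
After 6 (delete_current): list=[83, 44, 7, 5, 3, 9, 6] cursor@83
After 7 (delete_current): list=[44, 7, 5, 3, 9, 6] cursor@44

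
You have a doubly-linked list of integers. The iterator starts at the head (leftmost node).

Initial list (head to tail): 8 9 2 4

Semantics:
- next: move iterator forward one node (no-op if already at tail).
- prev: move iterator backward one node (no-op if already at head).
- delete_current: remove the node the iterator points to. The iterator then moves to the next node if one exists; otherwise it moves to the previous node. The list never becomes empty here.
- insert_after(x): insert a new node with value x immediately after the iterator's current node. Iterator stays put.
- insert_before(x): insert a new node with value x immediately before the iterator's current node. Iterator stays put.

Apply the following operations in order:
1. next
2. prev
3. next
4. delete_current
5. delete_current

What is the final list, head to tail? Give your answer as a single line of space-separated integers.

After 1 (next): list=[8, 9, 2, 4] cursor@9
After 2 (prev): list=[8, 9, 2, 4] cursor@8
After 3 (next): list=[8, 9, 2, 4] cursor@9
After 4 (delete_current): list=[8, 2, 4] cursor@2
After 5 (delete_current): list=[8, 4] cursor@4

Answer: 8 4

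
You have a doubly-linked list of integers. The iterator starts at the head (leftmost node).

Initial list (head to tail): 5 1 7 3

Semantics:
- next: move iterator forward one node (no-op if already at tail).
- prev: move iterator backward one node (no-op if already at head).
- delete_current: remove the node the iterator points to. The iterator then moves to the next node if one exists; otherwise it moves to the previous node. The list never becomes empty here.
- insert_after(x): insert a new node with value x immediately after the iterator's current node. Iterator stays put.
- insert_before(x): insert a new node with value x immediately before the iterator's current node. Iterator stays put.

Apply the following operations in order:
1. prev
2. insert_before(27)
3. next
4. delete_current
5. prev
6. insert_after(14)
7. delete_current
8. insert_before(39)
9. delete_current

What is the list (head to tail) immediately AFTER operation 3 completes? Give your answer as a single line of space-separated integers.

After 1 (prev): list=[5, 1, 7, 3] cursor@5
After 2 (insert_before(27)): list=[27, 5, 1, 7, 3] cursor@5
After 3 (next): list=[27, 5, 1, 7, 3] cursor@1

Answer: 27 5 1 7 3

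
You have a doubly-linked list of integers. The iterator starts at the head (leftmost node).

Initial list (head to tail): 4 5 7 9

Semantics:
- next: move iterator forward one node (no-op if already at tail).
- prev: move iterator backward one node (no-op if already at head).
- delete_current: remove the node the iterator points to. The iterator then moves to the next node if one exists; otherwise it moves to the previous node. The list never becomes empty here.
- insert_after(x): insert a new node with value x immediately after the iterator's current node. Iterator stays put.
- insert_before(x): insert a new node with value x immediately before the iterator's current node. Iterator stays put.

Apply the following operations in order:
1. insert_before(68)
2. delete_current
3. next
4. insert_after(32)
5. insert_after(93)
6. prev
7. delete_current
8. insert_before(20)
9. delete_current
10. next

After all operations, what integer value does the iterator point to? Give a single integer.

Answer: 32

Derivation:
After 1 (insert_before(68)): list=[68, 4, 5, 7, 9] cursor@4
After 2 (delete_current): list=[68, 5, 7, 9] cursor@5
After 3 (next): list=[68, 5, 7, 9] cursor@7
After 4 (insert_after(32)): list=[68, 5, 7, 32, 9] cursor@7
After 5 (insert_after(93)): list=[68, 5, 7, 93, 32, 9] cursor@7
After 6 (prev): list=[68, 5, 7, 93, 32, 9] cursor@5
After 7 (delete_current): list=[68, 7, 93, 32, 9] cursor@7
After 8 (insert_before(20)): list=[68, 20, 7, 93, 32, 9] cursor@7
After 9 (delete_current): list=[68, 20, 93, 32, 9] cursor@93
After 10 (next): list=[68, 20, 93, 32, 9] cursor@32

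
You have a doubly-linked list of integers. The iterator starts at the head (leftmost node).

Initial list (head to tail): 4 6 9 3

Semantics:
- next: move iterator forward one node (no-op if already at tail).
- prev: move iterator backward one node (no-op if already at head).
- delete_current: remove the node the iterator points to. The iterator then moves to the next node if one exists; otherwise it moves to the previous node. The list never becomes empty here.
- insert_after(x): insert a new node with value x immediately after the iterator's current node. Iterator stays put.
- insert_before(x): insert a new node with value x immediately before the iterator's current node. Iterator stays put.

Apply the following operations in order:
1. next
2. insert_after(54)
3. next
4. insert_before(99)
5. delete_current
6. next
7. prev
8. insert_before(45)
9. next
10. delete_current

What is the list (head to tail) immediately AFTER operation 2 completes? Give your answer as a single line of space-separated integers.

After 1 (next): list=[4, 6, 9, 3] cursor@6
After 2 (insert_after(54)): list=[4, 6, 54, 9, 3] cursor@6

Answer: 4 6 54 9 3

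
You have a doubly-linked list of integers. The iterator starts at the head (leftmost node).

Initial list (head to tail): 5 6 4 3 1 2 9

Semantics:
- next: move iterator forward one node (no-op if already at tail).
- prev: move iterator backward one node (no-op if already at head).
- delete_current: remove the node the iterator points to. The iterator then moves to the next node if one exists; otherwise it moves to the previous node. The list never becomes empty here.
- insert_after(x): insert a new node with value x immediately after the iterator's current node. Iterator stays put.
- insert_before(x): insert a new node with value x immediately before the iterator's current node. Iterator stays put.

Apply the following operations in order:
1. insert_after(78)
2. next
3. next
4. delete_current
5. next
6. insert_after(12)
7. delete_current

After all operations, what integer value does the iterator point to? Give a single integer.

After 1 (insert_after(78)): list=[5, 78, 6, 4, 3, 1, 2, 9] cursor@5
After 2 (next): list=[5, 78, 6, 4, 3, 1, 2, 9] cursor@78
After 3 (next): list=[5, 78, 6, 4, 3, 1, 2, 9] cursor@6
After 4 (delete_current): list=[5, 78, 4, 3, 1, 2, 9] cursor@4
After 5 (next): list=[5, 78, 4, 3, 1, 2, 9] cursor@3
After 6 (insert_after(12)): list=[5, 78, 4, 3, 12, 1, 2, 9] cursor@3
After 7 (delete_current): list=[5, 78, 4, 12, 1, 2, 9] cursor@12

Answer: 12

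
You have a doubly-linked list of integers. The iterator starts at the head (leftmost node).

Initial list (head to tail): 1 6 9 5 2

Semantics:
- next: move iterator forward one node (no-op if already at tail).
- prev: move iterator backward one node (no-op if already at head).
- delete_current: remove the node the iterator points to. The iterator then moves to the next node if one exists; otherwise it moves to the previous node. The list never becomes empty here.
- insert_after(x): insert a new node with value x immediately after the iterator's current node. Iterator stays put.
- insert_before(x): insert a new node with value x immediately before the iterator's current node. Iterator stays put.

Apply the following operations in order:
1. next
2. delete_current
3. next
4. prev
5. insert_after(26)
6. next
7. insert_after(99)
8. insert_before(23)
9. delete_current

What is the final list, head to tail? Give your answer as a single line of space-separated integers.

Answer: 1 9 23 99 5 2

Derivation:
After 1 (next): list=[1, 6, 9, 5, 2] cursor@6
After 2 (delete_current): list=[1, 9, 5, 2] cursor@9
After 3 (next): list=[1, 9, 5, 2] cursor@5
After 4 (prev): list=[1, 9, 5, 2] cursor@9
After 5 (insert_after(26)): list=[1, 9, 26, 5, 2] cursor@9
After 6 (next): list=[1, 9, 26, 5, 2] cursor@26
After 7 (insert_after(99)): list=[1, 9, 26, 99, 5, 2] cursor@26
After 8 (insert_before(23)): list=[1, 9, 23, 26, 99, 5, 2] cursor@26
After 9 (delete_current): list=[1, 9, 23, 99, 5, 2] cursor@99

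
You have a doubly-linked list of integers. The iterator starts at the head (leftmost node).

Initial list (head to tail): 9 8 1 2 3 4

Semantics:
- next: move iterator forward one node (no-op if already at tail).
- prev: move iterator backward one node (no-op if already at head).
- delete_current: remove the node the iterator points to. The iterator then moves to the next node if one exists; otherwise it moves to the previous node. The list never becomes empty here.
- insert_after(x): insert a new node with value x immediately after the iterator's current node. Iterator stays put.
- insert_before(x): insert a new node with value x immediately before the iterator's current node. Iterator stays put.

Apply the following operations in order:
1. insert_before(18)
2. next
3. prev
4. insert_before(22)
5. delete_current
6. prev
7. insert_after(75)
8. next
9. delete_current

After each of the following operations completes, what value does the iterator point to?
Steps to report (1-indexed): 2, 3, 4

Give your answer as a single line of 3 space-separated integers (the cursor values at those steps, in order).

Answer: 8 9 9

Derivation:
After 1 (insert_before(18)): list=[18, 9, 8, 1, 2, 3, 4] cursor@9
After 2 (next): list=[18, 9, 8, 1, 2, 3, 4] cursor@8
After 3 (prev): list=[18, 9, 8, 1, 2, 3, 4] cursor@9
After 4 (insert_before(22)): list=[18, 22, 9, 8, 1, 2, 3, 4] cursor@9
After 5 (delete_current): list=[18, 22, 8, 1, 2, 3, 4] cursor@8
After 6 (prev): list=[18, 22, 8, 1, 2, 3, 4] cursor@22
After 7 (insert_after(75)): list=[18, 22, 75, 8, 1, 2, 3, 4] cursor@22
After 8 (next): list=[18, 22, 75, 8, 1, 2, 3, 4] cursor@75
After 9 (delete_current): list=[18, 22, 8, 1, 2, 3, 4] cursor@8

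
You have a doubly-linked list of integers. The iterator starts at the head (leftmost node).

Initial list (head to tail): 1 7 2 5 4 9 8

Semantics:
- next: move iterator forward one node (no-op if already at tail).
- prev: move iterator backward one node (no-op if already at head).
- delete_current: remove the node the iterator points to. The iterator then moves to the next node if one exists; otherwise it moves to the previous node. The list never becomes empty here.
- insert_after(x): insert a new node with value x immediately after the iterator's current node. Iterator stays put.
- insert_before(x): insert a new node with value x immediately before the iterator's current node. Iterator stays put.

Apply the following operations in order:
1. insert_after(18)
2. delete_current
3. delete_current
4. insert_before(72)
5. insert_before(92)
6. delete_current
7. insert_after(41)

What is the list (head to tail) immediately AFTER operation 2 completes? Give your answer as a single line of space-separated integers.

Answer: 18 7 2 5 4 9 8

Derivation:
After 1 (insert_after(18)): list=[1, 18, 7, 2, 5, 4, 9, 8] cursor@1
After 2 (delete_current): list=[18, 7, 2, 5, 4, 9, 8] cursor@18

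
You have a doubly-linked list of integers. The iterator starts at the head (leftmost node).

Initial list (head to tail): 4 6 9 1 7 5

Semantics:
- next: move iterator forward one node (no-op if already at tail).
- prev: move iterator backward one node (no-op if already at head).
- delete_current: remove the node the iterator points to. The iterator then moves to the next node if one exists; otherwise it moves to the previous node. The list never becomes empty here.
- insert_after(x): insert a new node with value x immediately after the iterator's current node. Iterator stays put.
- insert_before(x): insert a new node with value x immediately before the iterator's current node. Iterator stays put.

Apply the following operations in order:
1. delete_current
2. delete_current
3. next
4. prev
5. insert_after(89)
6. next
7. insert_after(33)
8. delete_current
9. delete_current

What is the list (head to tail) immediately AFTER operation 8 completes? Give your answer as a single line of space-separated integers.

After 1 (delete_current): list=[6, 9, 1, 7, 5] cursor@6
After 2 (delete_current): list=[9, 1, 7, 5] cursor@9
After 3 (next): list=[9, 1, 7, 5] cursor@1
After 4 (prev): list=[9, 1, 7, 5] cursor@9
After 5 (insert_after(89)): list=[9, 89, 1, 7, 5] cursor@9
After 6 (next): list=[9, 89, 1, 7, 5] cursor@89
After 7 (insert_after(33)): list=[9, 89, 33, 1, 7, 5] cursor@89
After 8 (delete_current): list=[9, 33, 1, 7, 5] cursor@33

Answer: 9 33 1 7 5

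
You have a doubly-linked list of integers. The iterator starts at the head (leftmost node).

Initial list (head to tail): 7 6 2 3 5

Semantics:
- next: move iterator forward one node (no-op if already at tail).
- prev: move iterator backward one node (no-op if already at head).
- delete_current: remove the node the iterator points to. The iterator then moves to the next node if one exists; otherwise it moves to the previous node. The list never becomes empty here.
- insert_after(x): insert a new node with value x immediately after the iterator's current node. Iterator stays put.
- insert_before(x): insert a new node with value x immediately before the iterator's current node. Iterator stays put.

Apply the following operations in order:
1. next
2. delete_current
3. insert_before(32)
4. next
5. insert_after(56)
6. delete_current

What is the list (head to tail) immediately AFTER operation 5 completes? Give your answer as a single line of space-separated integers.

After 1 (next): list=[7, 6, 2, 3, 5] cursor@6
After 2 (delete_current): list=[7, 2, 3, 5] cursor@2
After 3 (insert_before(32)): list=[7, 32, 2, 3, 5] cursor@2
After 4 (next): list=[7, 32, 2, 3, 5] cursor@3
After 5 (insert_after(56)): list=[7, 32, 2, 3, 56, 5] cursor@3

Answer: 7 32 2 3 56 5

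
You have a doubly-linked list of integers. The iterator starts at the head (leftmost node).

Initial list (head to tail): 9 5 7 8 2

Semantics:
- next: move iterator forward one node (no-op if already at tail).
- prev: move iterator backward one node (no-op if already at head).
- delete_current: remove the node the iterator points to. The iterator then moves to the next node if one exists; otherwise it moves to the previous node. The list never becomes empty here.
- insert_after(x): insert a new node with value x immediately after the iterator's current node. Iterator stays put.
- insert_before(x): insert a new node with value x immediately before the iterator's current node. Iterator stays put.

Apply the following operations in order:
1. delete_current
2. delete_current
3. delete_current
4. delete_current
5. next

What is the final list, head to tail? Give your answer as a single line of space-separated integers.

After 1 (delete_current): list=[5, 7, 8, 2] cursor@5
After 2 (delete_current): list=[7, 8, 2] cursor@7
After 3 (delete_current): list=[8, 2] cursor@8
After 4 (delete_current): list=[2] cursor@2
After 5 (next): list=[2] cursor@2

Answer: 2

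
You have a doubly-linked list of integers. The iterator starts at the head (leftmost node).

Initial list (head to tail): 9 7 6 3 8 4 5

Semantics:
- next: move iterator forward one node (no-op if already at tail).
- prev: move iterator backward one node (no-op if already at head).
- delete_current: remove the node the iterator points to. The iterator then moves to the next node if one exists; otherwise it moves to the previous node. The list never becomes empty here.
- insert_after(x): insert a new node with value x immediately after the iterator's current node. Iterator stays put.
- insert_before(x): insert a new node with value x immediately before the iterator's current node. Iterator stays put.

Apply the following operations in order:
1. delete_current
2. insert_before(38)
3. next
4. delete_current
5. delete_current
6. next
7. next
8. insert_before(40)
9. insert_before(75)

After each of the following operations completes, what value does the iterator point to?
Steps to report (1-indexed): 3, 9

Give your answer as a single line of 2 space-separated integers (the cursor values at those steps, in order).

After 1 (delete_current): list=[7, 6, 3, 8, 4, 5] cursor@7
After 2 (insert_before(38)): list=[38, 7, 6, 3, 8, 4, 5] cursor@7
After 3 (next): list=[38, 7, 6, 3, 8, 4, 5] cursor@6
After 4 (delete_current): list=[38, 7, 3, 8, 4, 5] cursor@3
After 5 (delete_current): list=[38, 7, 8, 4, 5] cursor@8
After 6 (next): list=[38, 7, 8, 4, 5] cursor@4
After 7 (next): list=[38, 7, 8, 4, 5] cursor@5
After 8 (insert_before(40)): list=[38, 7, 8, 4, 40, 5] cursor@5
After 9 (insert_before(75)): list=[38, 7, 8, 4, 40, 75, 5] cursor@5

Answer: 6 5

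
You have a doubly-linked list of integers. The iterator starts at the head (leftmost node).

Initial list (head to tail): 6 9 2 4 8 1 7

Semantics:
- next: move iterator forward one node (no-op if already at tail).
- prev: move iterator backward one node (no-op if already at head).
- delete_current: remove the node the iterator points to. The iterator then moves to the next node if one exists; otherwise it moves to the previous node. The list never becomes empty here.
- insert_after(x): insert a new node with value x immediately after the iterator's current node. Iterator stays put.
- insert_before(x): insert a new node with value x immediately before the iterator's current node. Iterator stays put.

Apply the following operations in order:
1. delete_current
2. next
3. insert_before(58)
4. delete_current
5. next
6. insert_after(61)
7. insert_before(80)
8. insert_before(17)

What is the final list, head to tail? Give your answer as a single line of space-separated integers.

After 1 (delete_current): list=[9, 2, 4, 8, 1, 7] cursor@9
After 2 (next): list=[9, 2, 4, 8, 1, 7] cursor@2
After 3 (insert_before(58)): list=[9, 58, 2, 4, 8, 1, 7] cursor@2
After 4 (delete_current): list=[9, 58, 4, 8, 1, 7] cursor@4
After 5 (next): list=[9, 58, 4, 8, 1, 7] cursor@8
After 6 (insert_after(61)): list=[9, 58, 4, 8, 61, 1, 7] cursor@8
After 7 (insert_before(80)): list=[9, 58, 4, 80, 8, 61, 1, 7] cursor@8
After 8 (insert_before(17)): list=[9, 58, 4, 80, 17, 8, 61, 1, 7] cursor@8

Answer: 9 58 4 80 17 8 61 1 7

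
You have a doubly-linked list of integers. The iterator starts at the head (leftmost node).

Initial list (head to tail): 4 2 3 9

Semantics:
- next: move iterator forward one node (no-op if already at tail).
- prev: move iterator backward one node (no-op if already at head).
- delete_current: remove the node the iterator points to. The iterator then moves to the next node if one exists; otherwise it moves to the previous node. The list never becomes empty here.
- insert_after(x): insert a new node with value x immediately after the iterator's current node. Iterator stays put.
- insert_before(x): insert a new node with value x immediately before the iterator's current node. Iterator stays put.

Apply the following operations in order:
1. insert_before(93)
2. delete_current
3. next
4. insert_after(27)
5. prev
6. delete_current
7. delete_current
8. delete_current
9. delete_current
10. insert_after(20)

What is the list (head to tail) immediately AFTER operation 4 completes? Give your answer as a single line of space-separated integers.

After 1 (insert_before(93)): list=[93, 4, 2, 3, 9] cursor@4
After 2 (delete_current): list=[93, 2, 3, 9] cursor@2
After 3 (next): list=[93, 2, 3, 9] cursor@3
After 4 (insert_after(27)): list=[93, 2, 3, 27, 9] cursor@3

Answer: 93 2 3 27 9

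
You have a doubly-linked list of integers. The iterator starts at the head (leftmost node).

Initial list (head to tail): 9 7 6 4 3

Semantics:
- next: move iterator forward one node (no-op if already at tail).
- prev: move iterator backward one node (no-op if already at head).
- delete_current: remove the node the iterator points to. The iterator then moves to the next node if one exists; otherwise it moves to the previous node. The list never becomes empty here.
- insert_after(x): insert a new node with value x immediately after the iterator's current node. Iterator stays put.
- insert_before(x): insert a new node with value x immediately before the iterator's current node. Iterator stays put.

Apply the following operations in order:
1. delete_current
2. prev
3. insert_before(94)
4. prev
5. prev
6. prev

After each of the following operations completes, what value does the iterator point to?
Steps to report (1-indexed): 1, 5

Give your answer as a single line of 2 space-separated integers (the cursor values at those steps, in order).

Answer: 7 94

Derivation:
After 1 (delete_current): list=[7, 6, 4, 3] cursor@7
After 2 (prev): list=[7, 6, 4, 3] cursor@7
After 3 (insert_before(94)): list=[94, 7, 6, 4, 3] cursor@7
After 4 (prev): list=[94, 7, 6, 4, 3] cursor@94
After 5 (prev): list=[94, 7, 6, 4, 3] cursor@94
After 6 (prev): list=[94, 7, 6, 4, 3] cursor@94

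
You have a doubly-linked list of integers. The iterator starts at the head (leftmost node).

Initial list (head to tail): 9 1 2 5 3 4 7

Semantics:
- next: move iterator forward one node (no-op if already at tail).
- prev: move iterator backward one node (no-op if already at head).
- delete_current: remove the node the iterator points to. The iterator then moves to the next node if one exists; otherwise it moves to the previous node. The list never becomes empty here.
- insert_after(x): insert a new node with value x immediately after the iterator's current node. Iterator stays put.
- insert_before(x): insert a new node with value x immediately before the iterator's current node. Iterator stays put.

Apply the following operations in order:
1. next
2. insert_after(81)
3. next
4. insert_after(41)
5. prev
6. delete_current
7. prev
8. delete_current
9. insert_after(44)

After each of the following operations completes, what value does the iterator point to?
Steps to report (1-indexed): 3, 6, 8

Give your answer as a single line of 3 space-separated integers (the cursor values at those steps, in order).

After 1 (next): list=[9, 1, 2, 5, 3, 4, 7] cursor@1
After 2 (insert_after(81)): list=[9, 1, 81, 2, 5, 3, 4, 7] cursor@1
After 3 (next): list=[9, 1, 81, 2, 5, 3, 4, 7] cursor@81
After 4 (insert_after(41)): list=[9, 1, 81, 41, 2, 5, 3, 4, 7] cursor@81
After 5 (prev): list=[9, 1, 81, 41, 2, 5, 3, 4, 7] cursor@1
After 6 (delete_current): list=[9, 81, 41, 2, 5, 3, 4, 7] cursor@81
After 7 (prev): list=[9, 81, 41, 2, 5, 3, 4, 7] cursor@9
After 8 (delete_current): list=[81, 41, 2, 5, 3, 4, 7] cursor@81
After 9 (insert_after(44)): list=[81, 44, 41, 2, 5, 3, 4, 7] cursor@81

Answer: 81 81 81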